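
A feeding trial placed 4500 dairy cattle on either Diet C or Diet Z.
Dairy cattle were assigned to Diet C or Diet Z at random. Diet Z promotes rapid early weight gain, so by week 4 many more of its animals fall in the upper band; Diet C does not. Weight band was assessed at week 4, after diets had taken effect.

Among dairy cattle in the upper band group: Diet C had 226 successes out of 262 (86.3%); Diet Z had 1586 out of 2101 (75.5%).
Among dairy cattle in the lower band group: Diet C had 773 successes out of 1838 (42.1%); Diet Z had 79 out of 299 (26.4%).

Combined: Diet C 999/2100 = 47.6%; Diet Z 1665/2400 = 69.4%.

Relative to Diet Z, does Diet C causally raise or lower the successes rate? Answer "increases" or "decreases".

decreases

The distribution of week-4 weight band is itself part of what the diet does — it is an intermediate outcome. Holding it fixed would remove that part of the effect; the total effect is the pooled difference.
Pooled: Diet C 47.6% vs Diet Z 69.4%; Diet Z is higher overall.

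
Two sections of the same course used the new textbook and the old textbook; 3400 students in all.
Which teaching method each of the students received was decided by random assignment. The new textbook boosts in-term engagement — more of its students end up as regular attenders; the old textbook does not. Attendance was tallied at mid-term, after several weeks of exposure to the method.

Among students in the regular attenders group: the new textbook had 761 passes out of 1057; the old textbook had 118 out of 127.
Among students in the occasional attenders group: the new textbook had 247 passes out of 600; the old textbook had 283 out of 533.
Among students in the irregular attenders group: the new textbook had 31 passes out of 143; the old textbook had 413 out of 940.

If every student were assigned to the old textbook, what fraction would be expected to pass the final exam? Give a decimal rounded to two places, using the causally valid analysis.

Within every mid-term attendance level the old textbook has the higher rate, yet pooled the new textbook does — Simpson's reversal.
Mid-term attendance lies on the pathway teaching method → mid-term attendance → outcome, so adjusting for it blocks the indirect effect. For the total causal effect of teaching method, use the unadjusted pooled rates.
So P(outcome | do(the old textbook)) is just the pooled rate for the old textbook: 814/1600 = 0.509.

0.51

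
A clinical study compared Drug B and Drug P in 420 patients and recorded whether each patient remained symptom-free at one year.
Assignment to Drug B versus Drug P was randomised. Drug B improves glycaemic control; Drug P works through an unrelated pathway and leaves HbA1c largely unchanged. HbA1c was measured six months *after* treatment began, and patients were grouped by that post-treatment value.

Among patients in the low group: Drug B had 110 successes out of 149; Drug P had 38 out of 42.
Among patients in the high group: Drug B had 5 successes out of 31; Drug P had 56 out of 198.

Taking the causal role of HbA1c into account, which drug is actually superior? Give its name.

The stratified and pooled comparisons disagree (Drug P wins within each HbA1c; Drug B wins overall), so the answer turns on the causal role of HbA1c.
HbA1c lies on the pathway drug → HbA1c → outcome, so adjusting for it blocks the indirect effect. For the total causal effect of drug, use the unadjusted pooled rates.
Pooled: Drug B 63.9% vs Drug P 39.2%; Drug B is higher overall.

Drug B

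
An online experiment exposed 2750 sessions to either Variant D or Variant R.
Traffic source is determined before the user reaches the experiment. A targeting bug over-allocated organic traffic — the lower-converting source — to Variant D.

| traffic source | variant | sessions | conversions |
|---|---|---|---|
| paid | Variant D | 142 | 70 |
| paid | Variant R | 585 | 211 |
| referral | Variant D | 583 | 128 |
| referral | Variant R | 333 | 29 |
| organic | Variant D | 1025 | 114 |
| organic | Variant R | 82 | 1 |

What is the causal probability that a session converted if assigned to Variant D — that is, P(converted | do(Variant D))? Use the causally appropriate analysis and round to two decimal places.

0.25

The stratified and pooled comparisons disagree (Variant D wins within each traffic source; Variant R wins overall), so the answer turns on the causal role of traffic source.
Traffic source differs across variants for reasons unrelated to any effect of the variant itself, and it separately predicts the outcome — a classic confounder. We must compare within traffic source levels.
Standardising Variant D to the population traffic source mix: 0.264·70/142 + 0.333·128/583 + 0.403·114/1025 = 0.248.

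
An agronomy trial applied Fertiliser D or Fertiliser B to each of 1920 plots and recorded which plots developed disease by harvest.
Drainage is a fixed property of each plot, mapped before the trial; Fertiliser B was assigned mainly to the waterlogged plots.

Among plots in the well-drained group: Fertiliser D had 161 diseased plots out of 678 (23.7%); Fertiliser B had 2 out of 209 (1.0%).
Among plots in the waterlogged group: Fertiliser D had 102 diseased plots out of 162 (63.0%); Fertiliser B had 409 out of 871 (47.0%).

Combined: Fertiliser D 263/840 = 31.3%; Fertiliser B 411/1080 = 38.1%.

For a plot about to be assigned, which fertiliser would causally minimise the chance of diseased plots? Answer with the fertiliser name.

Fertiliser B

Within every field drainage level Fertiliser B has the lower rate, yet pooled Fertiliser D does — Simpson's reversal.
Field drainage differs across fertilisers for reasons unrelated to any effect of the fertiliser itself, and it separately predicts the outcome — a classic confounder. We must compare within field drainage levels.
Within each level — well-drained: 23.7% vs 1.0%; waterlogged: 63.0% vs 47.0% — Fertiliser B is lower every time.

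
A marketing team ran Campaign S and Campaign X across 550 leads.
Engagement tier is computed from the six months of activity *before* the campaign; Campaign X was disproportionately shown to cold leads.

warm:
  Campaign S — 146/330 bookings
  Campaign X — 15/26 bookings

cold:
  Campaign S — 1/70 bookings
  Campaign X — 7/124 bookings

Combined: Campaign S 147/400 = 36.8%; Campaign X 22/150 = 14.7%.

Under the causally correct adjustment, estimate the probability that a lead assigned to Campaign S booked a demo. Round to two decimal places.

Within every engagement tier level Campaign X has the higher rate, yet pooled Campaign S does — Simpson's reversal.
Engagement tier satisfies the back-door criterion: it is not a descendant of the campaign, and it blocks the spurious path from campaign to outcome. Adjusting for it (i.e., using the within-engagement tier rates) gives the causal effect.
Standardising Campaign S to the population engagement tier mix: 0.647·146/330 + 0.353·1/70 = 0.291.

0.29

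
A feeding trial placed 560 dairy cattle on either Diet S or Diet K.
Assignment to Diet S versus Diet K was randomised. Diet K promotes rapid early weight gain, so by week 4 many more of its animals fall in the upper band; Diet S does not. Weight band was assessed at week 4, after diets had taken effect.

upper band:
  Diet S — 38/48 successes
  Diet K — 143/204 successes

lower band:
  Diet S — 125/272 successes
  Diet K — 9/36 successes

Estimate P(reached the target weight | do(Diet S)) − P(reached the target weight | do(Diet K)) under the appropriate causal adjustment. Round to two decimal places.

-0.12

Week-4 weight band is downstream of the diet. One should not condition on a consequence of treatment, so the overall rates are the right comparison.
The causal difference is the pooled difference: 0.509 − 0.633 = -0.124.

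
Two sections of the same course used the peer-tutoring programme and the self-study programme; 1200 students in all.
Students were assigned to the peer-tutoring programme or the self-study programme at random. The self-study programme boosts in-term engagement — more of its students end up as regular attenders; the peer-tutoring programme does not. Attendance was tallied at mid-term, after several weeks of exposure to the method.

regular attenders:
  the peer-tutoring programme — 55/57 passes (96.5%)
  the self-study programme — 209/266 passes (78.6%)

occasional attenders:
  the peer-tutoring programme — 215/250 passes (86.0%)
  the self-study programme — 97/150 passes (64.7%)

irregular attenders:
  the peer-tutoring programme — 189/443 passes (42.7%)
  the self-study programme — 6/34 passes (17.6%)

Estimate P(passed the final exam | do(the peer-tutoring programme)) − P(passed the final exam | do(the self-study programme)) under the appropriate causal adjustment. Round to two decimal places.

-0.08

Within every mid-term attendance level the peer-tutoring programme has the higher rate, yet pooled the self-study programme does — Simpson's reversal.
Mid-term attendance is recorded after the teaching method and is itself shifted by it — it sits on the causal path from teaching method to outcome. Conditioning on a mediator would strip out part of the effect we want; the pooled comparison gives the total causal effect.
The causal difference is the pooled difference: 0.612 − 0.693 = -0.081.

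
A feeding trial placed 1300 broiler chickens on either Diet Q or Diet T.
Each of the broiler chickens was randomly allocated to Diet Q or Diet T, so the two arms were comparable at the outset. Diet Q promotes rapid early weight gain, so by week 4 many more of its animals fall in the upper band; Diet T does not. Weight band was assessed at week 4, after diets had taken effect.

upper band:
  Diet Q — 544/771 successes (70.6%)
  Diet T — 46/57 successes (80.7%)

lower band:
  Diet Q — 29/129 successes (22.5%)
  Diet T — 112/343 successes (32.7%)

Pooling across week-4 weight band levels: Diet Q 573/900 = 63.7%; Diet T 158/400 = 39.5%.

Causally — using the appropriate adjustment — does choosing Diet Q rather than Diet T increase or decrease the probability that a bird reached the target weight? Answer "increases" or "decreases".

Week-4 weight band here is a post-treatment variable shaped by the diet; conditioning on it would introduce bias rather than remove it. The overall comparison is the causal one.
Pooled: Diet Q 63.7% vs Diet T 39.5%; Diet Q is higher overall.

increases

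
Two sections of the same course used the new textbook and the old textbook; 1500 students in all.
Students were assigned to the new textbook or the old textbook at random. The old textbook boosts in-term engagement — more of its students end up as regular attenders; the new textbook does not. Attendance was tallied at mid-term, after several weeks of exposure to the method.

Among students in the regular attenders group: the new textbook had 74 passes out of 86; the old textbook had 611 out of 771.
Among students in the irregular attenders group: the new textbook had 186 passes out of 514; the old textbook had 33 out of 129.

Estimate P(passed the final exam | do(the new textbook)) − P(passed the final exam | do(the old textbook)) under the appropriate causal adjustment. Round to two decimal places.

-0.28

Within every mid-term attendance level the new textbook has the higher rate, yet pooled the old textbook does — Simpson's reversal.
Mid-term attendance is downstream of the teaching method. One should not condition on a consequence of treatment, so the overall rates are the right comparison.
The causal difference is the pooled difference: 0.433 − 0.716 = -0.282.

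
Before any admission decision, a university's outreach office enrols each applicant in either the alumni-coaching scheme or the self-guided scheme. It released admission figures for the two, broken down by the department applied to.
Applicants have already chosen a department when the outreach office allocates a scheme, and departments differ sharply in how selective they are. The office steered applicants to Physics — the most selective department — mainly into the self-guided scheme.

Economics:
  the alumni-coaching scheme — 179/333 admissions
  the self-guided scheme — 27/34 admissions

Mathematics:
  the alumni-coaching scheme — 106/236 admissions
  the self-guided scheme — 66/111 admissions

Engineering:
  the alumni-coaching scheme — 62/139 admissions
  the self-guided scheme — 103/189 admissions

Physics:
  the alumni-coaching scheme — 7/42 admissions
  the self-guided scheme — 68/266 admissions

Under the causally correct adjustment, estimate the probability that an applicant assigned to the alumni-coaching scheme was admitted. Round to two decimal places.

Department satisfies the back-door criterion: it is not a descendant of the outreach scheme, and it blocks the spurious path from outreach scheme to outcome. Adjusting for it (i.e., using the within-department rates) gives the causal effect.
Standardising the alumni-coaching scheme to the population department mix: 0.272·179/333 + 0.257·106/236 + 0.243·62/139 + 0.228·7/42 = 0.408.

0.41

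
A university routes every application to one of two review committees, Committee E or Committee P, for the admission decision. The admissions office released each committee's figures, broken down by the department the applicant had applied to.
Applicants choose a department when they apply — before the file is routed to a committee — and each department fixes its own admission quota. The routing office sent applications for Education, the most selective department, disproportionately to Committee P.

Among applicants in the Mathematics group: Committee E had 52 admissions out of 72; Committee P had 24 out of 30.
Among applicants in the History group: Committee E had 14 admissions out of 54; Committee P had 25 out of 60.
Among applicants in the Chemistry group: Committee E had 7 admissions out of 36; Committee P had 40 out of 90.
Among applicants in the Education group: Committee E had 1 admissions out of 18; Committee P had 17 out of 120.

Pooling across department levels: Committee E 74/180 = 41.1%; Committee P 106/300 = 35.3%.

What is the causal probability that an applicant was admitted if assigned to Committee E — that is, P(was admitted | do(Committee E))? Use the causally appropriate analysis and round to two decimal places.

Department satisfies the back-door criterion: it is not a descendant of the review committee, and it blocks the spurious path from review committee to outcome. Adjusting for it (i.e., using the within-department rates) gives the causal effect.
Standardising Committee E to the population department mix: 0.212·52/72 + 0.237·14/54 + 0.263·7/36 + 0.287·1/18 = 0.282.

0.28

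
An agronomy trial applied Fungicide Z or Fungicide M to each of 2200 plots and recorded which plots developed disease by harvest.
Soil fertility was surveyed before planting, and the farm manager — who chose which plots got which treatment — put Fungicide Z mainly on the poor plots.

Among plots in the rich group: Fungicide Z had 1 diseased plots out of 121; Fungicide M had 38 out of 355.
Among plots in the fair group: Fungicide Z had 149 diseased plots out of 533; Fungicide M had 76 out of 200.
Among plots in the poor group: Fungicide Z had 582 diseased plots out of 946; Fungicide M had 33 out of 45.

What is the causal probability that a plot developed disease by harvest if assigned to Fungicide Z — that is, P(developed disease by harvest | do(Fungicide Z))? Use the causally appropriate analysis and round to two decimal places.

0.37

The stratified and pooled comparisons disagree (Fungicide Z wins within each soil fertility; Fungicide M wins overall), so the answer turns on the causal role of soil fertility.
Nothing the fungicide does changes soil fertility; the imbalance is an allocation artefact. With soil fertility also predicting the outcome, the pooled figure is confounded, and the within-stratum comparison is the causal one.
Standardising Fungicide Z to the population soil fertility mix: 0.216·1/121 + 0.333·149/533 + 0.450·582/946 = 0.372.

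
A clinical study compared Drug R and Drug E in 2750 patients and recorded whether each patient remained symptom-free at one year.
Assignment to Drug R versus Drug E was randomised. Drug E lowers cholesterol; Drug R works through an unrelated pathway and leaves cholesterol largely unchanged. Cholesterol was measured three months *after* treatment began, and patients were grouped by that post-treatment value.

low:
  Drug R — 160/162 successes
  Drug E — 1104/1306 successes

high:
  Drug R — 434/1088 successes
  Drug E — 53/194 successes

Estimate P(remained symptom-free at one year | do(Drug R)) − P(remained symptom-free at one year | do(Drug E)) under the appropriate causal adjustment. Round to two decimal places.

-0.30

The cholesterol-specific comparison favours Drug R throughout, but the pooled figures favour Drug E. The question is whether to condition on cholesterol.
Cholesterol is recorded after the drug and is itself shifted by it — it sits on the causal path from drug to outcome. Conditioning on a mediator would strip out part of the effect we want; the pooled comparison gives the total causal effect.
The causal difference is the pooled difference: 0.475 − 0.771 = -0.296.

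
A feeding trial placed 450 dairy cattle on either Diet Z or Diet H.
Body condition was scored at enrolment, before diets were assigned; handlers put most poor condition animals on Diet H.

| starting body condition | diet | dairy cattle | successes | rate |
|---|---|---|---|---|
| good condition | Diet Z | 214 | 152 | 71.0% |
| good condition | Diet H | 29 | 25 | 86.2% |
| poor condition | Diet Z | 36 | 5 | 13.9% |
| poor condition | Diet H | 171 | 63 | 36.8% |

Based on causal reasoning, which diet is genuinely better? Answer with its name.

Diet H

Starting body condition is set before the diet has any effect — it is not caused by the diet — and it independently drives the outcome. That makes it a confounder, so the causal comparison is within starting body condition levels.
Within each level — good condition: 71.0% vs 86.2%; poor condition: 13.9% vs 36.8% — Diet H is higher every time.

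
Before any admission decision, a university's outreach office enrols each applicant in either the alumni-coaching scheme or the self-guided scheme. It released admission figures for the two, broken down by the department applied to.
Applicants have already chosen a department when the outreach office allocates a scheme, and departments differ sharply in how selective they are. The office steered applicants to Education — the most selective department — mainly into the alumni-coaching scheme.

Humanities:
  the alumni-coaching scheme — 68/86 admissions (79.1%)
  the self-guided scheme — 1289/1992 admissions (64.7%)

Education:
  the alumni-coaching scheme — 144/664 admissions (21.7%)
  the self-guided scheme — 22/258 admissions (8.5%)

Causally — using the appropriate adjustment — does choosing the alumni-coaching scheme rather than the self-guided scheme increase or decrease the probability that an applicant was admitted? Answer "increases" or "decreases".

The department-specific comparison favours the alumni-coaching scheme throughout, but the pooled figures favour the self-guided scheme. The question is whether to condition on department.
Department satisfies the back-door criterion: it is not a descendant of the outreach scheme, and it blocks the spurious path from outreach scheme to outcome. Adjusting for it (i.e., using the within-department rates) gives the causal effect.
Within each level — Humanities: 79.1% vs 64.7%; Education: 21.7% vs 8.5% — the alumni-coaching scheme is higher every time.

increases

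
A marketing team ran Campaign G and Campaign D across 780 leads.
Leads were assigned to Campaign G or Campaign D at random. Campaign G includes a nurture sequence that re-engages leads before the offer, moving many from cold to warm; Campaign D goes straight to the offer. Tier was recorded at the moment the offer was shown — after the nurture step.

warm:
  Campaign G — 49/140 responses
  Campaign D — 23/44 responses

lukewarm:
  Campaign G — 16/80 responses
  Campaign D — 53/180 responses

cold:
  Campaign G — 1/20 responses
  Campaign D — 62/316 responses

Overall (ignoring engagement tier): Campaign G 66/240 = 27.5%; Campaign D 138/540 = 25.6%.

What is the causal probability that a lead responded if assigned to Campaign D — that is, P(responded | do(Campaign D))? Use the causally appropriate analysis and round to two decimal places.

The distribution of engagement tier is itself part of what the campaign does — it is an intermediate outcome. Holding it fixed would remove that part of the effect; the total effect is the pooled difference.
So P(outcome | do(Campaign D)) is just the pooled rate for Campaign D: 138/540 = 0.256.

0.26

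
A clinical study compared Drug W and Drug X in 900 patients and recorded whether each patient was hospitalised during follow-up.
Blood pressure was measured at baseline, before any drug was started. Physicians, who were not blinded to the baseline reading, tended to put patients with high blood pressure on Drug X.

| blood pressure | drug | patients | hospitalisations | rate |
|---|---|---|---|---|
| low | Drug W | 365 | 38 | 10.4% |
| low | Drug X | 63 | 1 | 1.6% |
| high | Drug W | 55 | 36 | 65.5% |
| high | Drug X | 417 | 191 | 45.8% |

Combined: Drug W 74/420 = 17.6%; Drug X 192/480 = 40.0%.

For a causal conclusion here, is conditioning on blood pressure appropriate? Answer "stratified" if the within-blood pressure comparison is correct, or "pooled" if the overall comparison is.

stratified

The blood pressure-specific comparison favours Drug X throughout, but the pooled figures favour Drug W. The question is whether to condition on blood pressure.
Blood pressure satisfies the back-door criterion: it is not a descendant of the drug, and it blocks the spurious path from drug to outcome. Adjusting for it (i.e., using the within-blood pressure rates) gives the causal effect.
Within each level — low: 10.4% vs 1.6%; high: 65.5% vs 45.8% — Drug X is lower every time.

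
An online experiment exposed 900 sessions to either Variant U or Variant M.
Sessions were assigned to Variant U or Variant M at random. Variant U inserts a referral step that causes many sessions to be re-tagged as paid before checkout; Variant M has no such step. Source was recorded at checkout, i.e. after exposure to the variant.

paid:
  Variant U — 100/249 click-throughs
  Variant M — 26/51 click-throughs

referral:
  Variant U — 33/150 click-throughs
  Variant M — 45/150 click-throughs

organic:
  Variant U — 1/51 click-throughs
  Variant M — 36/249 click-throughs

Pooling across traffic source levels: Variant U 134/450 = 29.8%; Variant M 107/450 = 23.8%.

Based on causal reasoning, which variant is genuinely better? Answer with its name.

Traffic source is downstream of the variant. One should not condition on a consequence of treatment, so the overall rates are the right comparison.
Pooled: Variant U 29.8% vs Variant M 23.8%; Variant U is higher overall.

Variant U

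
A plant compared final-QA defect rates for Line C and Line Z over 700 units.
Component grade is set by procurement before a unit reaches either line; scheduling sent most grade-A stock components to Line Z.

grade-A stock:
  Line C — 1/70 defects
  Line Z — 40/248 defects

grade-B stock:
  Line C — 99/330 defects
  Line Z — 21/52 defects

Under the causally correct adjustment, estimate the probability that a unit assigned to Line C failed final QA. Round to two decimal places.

0.17

Nothing the line does changes component grade; the imbalance is an allocation artefact. With component grade also predicting the outcome, the pooled figure is confounded, and the within-stratum comparison is the causal one.
Standardising Line C to the population component grade mix: 0.454·1/70 + 0.546·99/330 = 0.170.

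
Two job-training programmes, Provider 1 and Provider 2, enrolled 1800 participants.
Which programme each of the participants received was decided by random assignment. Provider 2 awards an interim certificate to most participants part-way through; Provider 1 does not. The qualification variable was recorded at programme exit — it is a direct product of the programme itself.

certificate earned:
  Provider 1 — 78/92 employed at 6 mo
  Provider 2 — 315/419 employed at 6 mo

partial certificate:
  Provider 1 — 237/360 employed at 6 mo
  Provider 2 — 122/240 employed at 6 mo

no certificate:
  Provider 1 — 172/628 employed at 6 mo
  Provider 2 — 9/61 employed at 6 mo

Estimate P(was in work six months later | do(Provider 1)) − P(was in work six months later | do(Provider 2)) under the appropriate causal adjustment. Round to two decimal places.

Provider 1 is higher inside every qualification attained during the programme stratum but Provider 2 is higher in aggregate. Whether to stratify depends on how qualification attained during the programme relates to the programme.
Stratifying would compare programmes among participants the programmes themselves sorted into qualification attained during the programme groups — a form of selection on an intermediate. The unconditioned pooled rates give the total causal effect.
The causal difference is the pooled difference: 0.451 − 0.619 = -0.169.

-0.17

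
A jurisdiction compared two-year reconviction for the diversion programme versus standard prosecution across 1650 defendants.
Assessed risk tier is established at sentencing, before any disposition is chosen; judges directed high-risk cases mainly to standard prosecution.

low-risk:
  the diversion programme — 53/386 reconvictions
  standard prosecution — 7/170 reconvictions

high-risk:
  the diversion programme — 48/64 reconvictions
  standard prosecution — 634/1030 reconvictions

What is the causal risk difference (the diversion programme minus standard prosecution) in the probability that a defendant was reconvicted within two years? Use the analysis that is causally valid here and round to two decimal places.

The stratified and pooled comparisons disagree (standard prosecution wins within each assessed risk tier; the diversion programme wins overall), so the answer turns on the causal role of assessed risk tier.
The imbalance in assessed risk tier arose from how defendants were allocated, not from anything the disposition did; and assessed risk tier independently affects the outcome. The pooled gap is confounded — condition on assessed risk tier.
Adjusting over the population distribution of assessed risk tier: 0.337·(0.137−0.041) + 0.663·(0.750−0.616) = +0.122.

+0.12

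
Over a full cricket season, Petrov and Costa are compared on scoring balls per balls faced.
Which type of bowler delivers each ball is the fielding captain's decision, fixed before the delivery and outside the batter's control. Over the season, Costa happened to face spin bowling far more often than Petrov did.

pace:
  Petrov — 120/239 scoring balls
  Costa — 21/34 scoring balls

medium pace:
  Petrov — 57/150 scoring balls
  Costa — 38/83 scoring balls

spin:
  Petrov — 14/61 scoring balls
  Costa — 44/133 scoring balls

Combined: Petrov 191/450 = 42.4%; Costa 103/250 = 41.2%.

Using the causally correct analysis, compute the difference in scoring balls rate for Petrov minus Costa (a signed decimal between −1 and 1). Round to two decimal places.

The imbalance in bowling type arose from how balls faced were allocated, not from anything the player did; and bowling type independently affects the outcome. The pooled gap is confounded — condition on bowling type.
Adjusting over the population distribution of bowling type: 0.390·(0.502−0.618) + 0.333·(0.380−0.458) + 0.277·(0.230−0.331) = -0.099.

-0.10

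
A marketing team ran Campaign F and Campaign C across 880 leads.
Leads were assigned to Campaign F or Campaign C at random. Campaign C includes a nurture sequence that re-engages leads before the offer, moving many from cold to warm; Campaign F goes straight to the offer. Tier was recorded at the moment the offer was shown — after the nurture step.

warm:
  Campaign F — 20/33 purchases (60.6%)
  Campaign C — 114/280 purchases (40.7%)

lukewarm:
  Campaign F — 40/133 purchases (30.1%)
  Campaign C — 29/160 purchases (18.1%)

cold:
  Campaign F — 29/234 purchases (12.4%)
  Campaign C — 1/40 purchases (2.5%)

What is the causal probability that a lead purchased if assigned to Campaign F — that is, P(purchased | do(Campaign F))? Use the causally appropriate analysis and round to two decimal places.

Because the campaign influences engagement tier, engagement tier is a post-treatment mediator, not a confounder. Stratifying on it would bias the estimate; the causal effect is the crude pooled difference.
So P(outcome | do(Campaign F)) is just the pooled rate for Campaign F: 89/400 = 0.223.

0.22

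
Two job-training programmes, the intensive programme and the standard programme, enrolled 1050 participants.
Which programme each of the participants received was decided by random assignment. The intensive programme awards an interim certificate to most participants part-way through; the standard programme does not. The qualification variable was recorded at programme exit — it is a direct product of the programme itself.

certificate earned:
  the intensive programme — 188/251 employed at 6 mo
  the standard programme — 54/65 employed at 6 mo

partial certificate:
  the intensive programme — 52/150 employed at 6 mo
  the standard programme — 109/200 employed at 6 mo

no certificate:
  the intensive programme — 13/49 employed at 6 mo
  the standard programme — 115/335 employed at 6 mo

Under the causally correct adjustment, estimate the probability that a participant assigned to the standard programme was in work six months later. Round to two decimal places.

The qualification attained during the programme-specific comparison favours the standard programme throughout, but the pooled figures favour the intensive programme. The question is whether to condition on qualification attained during the programme.
The distribution of qualification attained during the programme is itself part of what the programme does — it is an intermediate outcome. Holding it fixed would remove that part of the effect; the total effect is the pooled difference.
So P(outcome | do(the standard programme)) is just the pooled rate for the standard programme: 278/600 = 0.463.

0.46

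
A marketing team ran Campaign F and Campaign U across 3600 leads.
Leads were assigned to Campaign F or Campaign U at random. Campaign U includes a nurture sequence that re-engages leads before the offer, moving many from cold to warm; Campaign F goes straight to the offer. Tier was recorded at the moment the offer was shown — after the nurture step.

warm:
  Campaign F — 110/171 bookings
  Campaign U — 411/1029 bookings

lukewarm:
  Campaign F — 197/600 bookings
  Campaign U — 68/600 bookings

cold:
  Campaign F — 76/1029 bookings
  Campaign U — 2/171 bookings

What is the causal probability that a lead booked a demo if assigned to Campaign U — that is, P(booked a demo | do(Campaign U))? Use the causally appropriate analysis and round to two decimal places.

0.27

Campaign F is higher inside every engagement tier stratum but Campaign U is higher in aggregate. Whether to stratify depends on how engagement tier relates to the campaign.
Engagement tier is recorded after the campaign and is itself shifted by it — it sits on the causal path from campaign to outcome. Conditioning on a mediator would strip out part of the effect we want; the pooled comparison gives the total causal effect.
So P(outcome | do(Campaign U)) is just the pooled rate for Campaign U: 481/1800 = 0.267.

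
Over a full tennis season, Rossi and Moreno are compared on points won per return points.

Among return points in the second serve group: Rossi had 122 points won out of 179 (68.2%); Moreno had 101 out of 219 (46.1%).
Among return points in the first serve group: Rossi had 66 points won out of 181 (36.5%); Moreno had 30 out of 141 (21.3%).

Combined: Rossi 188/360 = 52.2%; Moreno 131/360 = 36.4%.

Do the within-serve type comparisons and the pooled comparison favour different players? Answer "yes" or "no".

Within each serve type level (second serve 68.2% vs 46.1%; first serve 36.5% vs 21.3%), Rossi has the higher rate every time. Pooled: 52.2% vs 36.4% — Rossi has the higher rate overall. They agree.

no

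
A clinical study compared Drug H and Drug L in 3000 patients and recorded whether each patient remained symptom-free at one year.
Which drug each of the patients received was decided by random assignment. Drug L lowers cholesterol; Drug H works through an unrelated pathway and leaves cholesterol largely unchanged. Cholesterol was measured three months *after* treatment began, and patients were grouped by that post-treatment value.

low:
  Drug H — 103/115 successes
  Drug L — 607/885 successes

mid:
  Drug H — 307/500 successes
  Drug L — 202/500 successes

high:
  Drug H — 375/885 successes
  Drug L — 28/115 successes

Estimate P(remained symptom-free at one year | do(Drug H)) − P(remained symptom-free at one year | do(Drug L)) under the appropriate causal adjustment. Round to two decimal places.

Drug H is higher inside every cholesterol stratum but Drug L is higher in aggregate. Whether to stratify depends on how cholesterol relates to the drug.
Because the drug influences cholesterol, cholesterol is a post-treatment mediator, not a confounder. Stratifying on it would bias the estimate; the causal effect is the crude pooled difference.
The causal difference is the pooled difference: 0.523 − 0.558 = -0.035.

-0.03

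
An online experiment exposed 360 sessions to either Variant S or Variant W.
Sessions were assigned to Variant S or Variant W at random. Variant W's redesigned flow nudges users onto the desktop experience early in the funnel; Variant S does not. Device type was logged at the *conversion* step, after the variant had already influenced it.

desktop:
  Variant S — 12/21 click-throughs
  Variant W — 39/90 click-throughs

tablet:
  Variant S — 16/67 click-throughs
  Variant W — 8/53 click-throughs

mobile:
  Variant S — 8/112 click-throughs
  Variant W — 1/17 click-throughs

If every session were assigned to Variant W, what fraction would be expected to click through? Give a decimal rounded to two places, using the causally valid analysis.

0.30

The stratified and pooled comparisons disagree (Variant S wins within each device type; Variant W wins overall), so the answer turns on the causal role of device type.
Device type is downstream of the variant. One should not condition on a consequence of treatment, so the overall rates are the right comparison.
So P(outcome | do(Variant W)) is just the pooled rate for Variant W: 48/160 = 0.300.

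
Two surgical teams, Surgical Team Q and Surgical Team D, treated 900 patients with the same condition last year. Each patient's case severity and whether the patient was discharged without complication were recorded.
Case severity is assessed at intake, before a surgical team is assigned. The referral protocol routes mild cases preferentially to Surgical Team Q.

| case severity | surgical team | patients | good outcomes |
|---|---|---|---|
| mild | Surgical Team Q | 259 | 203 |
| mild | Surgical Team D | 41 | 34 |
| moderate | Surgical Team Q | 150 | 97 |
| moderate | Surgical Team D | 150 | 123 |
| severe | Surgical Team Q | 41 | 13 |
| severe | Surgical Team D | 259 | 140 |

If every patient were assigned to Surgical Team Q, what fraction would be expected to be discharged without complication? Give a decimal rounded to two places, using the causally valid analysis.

0.58

Here case severity is a common cause — it drives both which surgical team a case falls under and the outcome. The crude comparison mixes populations; the stratum-specific rates are the causally relevant ones.
Standardising Surgical Team Q to the population case severity mix: 0.333·203/259 + 0.333·97/150 + 0.333·13/41 = 0.583.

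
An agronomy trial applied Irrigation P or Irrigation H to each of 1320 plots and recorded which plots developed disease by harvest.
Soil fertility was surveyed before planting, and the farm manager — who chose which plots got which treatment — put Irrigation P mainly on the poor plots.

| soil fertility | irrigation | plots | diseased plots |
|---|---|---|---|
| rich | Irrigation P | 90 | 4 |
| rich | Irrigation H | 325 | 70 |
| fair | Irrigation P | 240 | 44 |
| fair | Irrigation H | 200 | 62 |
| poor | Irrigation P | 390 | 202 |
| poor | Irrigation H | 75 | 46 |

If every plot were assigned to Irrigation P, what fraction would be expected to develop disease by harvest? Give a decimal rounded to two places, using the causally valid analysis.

0.26

Here soil fertility is a common cause — it drives both which irrigation a case falls under and the outcome. The crude comparison mixes populations; the stratum-specific rates are the causally relevant ones.
Standardising Irrigation P to the population soil fertility mix: 0.314·4/90 + 0.333·44/240 + 0.352·202/390 = 0.258.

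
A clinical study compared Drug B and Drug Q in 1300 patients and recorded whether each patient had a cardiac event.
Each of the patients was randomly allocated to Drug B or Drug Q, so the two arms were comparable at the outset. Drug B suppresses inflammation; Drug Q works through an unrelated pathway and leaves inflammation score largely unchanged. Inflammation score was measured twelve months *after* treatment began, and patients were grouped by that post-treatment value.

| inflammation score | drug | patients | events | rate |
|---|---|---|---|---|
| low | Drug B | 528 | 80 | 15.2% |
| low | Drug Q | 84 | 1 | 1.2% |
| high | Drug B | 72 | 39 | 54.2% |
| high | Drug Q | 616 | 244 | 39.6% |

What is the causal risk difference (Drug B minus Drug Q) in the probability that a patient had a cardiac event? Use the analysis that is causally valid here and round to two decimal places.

-0.15

Inflammation score is recorded after the drug and is itself shifted by it — it sits on the causal path from drug to outcome. Conditioning on a mediator would strip out part of the effect we want; the pooled comparison gives the total causal effect.
The causal difference is the pooled difference: 0.198 − 0.350 = -0.152.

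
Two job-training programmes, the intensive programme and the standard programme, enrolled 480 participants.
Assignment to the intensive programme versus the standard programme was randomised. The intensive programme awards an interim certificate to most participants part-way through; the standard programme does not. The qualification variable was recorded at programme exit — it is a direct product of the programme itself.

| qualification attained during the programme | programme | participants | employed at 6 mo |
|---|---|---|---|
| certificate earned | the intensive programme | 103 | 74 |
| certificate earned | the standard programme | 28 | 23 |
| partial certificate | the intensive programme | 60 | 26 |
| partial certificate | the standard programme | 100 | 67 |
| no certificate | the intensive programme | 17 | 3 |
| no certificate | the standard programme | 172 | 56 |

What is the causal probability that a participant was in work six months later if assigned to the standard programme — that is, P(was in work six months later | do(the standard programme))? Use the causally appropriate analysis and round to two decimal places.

0.49

The stratified and pooled comparisons disagree (the standard programme wins within each qualification attained during the programme; the intensive programme wins overall), so the answer turns on the causal role of qualification attained during the programme.
Because the programme influences qualification attained during the programme, qualification attained during the programme is a post-treatment mediator, not a confounder. Stratifying on it would bias the estimate; the causal effect is the crude pooled difference.
So P(outcome | do(the standard programme)) is just the pooled rate for the standard programme: 146/300 = 0.487.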